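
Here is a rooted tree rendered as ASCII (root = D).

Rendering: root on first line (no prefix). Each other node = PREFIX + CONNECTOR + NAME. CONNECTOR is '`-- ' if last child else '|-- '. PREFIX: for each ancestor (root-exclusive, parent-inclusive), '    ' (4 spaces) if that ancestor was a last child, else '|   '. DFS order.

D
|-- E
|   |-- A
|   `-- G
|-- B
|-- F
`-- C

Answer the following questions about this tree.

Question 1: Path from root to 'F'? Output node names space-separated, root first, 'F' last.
Walk down from root: D -> F

Answer: D F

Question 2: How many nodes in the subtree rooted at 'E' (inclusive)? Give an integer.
Subtree rooted at E contains: A, E, G
Count = 3

Answer: 3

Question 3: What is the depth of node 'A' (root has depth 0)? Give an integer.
Answer: 2

Derivation:
Path from root to A: D -> E -> A
Depth = number of edges = 2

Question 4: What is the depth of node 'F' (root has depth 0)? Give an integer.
Path from root to F: D -> F
Depth = number of edges = 1

Answer: 1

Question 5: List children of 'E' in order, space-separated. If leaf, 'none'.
Answer: A G

Derivation:
Node E's children (from adjacency): A, G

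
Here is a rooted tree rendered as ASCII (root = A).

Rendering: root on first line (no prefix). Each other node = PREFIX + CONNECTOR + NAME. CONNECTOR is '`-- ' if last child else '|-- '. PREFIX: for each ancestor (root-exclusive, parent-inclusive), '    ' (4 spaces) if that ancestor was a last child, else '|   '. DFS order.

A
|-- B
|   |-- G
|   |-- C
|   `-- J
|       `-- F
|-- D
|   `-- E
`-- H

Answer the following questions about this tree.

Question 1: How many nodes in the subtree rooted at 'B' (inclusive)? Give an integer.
Subtree rooted at B contains: B, C, F, G, J
Count = 5

Answer: 5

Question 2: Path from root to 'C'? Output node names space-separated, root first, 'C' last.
Answer: A B C

Derivation:
Walk down from root: A -> B -> C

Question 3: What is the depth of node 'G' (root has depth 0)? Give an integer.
Answer: 2

Derivation:
Path from root to G: A -> B -> G
Depth = number of edges = 2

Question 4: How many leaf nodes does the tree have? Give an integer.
Answer: 5

Derivation:
Leaves (nodes with no children): C, E, F, G, H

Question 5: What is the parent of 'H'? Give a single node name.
Scan adjacency: H appears as child of A

Answer: A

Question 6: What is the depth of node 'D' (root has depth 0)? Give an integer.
Path from root to D: A -> D
Depth = number of edges = 1

Answer: 1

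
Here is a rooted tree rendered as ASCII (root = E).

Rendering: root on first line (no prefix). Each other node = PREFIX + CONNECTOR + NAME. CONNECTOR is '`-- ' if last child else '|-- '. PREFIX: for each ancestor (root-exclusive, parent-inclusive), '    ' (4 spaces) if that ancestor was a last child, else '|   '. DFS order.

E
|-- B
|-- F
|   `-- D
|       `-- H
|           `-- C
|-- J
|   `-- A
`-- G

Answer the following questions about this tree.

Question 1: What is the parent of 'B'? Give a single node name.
Answer: E

Derivation:
Scan adjacency: B appears as child of E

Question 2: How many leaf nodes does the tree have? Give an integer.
Answer: 4

Derivation:
Leaves (nodes with no children): A, B, C, G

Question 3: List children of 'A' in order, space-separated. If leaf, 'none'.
Answer: none

Derivation:
Node A's children (from adjacency): (leaf)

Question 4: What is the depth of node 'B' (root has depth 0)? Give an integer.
Path from root to B: E -> B
Depth = number of edges = 1

Answer: 1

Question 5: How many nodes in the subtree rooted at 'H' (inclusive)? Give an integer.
Subtree rooted at H contains: C, H
Count = 2

Answer: 2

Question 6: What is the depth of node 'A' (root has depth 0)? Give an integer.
Path from root to A: E -> J -> A
Depth = number of edges = 2

Answer: 2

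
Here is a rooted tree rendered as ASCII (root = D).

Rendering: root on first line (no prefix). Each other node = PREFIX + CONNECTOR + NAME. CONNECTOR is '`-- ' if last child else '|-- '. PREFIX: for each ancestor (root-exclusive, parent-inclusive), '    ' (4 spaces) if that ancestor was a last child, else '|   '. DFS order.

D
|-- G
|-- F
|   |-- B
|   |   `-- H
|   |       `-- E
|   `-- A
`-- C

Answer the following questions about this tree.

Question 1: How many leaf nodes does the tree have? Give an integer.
Leaves (nodes with no children): A, C, E, G

Answer: 4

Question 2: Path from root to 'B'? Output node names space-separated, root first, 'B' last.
Walk down from root: D -> F -> B

Answer: D F B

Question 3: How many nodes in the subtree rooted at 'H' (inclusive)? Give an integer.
Answer: 2

Derivation:
Subtree rooted at H contains: E, H
Count = 2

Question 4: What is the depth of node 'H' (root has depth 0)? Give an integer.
Answer: 3

Derivation:
Path from root to H: D -> F -> B -> H
Depth = number of edges = 3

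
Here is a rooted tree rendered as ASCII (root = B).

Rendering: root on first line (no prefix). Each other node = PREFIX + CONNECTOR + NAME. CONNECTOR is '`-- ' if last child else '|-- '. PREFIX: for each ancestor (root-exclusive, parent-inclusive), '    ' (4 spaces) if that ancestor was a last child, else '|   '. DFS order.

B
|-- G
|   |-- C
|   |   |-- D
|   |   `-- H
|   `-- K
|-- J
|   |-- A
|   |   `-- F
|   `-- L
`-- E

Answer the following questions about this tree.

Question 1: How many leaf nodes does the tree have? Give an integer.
Leaves (nodes with no children): D, E, F, H, K, L

Answer: 6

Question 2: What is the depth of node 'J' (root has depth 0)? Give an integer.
Answer: 1

Derivation:
Path from root to J: B -> J
Depth = number of edges = 1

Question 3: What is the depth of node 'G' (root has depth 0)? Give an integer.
Path from root to G: B -> G
Depth = number of edges = 1

Answer: 1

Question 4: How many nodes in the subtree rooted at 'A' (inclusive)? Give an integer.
Answer: 2

Derivation:
Subtree rooted at A contains: A, F
Count = 2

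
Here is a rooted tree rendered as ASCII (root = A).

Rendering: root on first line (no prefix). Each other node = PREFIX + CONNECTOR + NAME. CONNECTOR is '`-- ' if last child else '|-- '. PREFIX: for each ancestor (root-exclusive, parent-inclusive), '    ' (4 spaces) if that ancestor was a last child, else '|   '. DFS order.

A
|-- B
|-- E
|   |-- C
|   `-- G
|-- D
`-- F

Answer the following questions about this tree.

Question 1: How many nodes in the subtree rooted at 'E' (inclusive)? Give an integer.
Subtree rooted at E contains: C, E, G
Count = 3

Answer: 3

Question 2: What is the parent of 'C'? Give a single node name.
Scan adjacency: C appears as child of E

Answer: E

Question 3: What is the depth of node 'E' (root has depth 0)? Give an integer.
Path from root to E: A -> E
Depth = number of edges = 1

Answer: 1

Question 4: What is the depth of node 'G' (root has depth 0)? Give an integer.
Path from root to G: A -> E -> G
Depth = number of edges = 2

Answer: 2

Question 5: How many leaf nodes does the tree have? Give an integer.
Answer: 5

Derivation:
Leaves (nodes with no children): B, C, D, F, G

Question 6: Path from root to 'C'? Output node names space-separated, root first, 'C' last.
Walk down from root: A -> E -> C

Answer: A E C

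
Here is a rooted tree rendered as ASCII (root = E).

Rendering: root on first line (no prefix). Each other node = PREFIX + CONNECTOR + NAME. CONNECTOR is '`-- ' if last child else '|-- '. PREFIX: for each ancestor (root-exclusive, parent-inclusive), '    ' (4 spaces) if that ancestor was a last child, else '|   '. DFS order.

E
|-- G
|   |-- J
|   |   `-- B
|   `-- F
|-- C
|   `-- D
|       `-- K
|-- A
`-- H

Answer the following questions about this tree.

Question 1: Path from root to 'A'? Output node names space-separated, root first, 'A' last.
Answer: E A

Derivation:
Walk down from root: E -> A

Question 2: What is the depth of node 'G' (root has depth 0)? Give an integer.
Answer: 1

Derivation:
Path from root to G: E -> G
Depth = number of edges = 1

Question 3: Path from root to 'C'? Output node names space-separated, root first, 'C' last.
Answer: E C

Derivation:
Walk down from root: E -> C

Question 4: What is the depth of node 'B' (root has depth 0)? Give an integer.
Path from root to B: E -> G -> J -> B
Depth = number of edges = 3

Answer: 3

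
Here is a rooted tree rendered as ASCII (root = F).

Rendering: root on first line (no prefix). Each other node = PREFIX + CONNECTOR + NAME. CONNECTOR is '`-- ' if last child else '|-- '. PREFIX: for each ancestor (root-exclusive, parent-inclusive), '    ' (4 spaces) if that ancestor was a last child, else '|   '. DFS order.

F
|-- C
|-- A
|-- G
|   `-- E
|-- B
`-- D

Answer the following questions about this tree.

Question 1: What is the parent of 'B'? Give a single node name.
Scan adjacency: B appears as child of F

Answer: F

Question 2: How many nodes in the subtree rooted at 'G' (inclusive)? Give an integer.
Subtree rooted at G contains: E, G
Count = 2

Answer: 2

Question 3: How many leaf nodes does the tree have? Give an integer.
Answer: 5

Derivation:
Leaves (nodes with no children): A, B, C, D, E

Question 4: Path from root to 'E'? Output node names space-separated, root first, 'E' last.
Answer: F G E

Derivation:
Walk down from root: F -> G -> E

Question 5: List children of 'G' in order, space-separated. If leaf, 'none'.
Answer: E

Derivation:
Node G's children (from adjacency): E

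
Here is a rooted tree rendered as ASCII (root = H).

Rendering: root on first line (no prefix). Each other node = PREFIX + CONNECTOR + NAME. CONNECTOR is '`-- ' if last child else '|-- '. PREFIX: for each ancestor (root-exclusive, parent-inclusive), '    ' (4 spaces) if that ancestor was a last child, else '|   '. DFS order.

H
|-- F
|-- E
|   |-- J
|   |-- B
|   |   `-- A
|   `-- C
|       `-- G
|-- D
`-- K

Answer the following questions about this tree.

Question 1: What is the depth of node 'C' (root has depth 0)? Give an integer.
Answer: 2

Derivation:
Path from root to C: H -> E -> C
Depth = number of edges = 2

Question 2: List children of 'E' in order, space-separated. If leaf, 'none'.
Node E's children (from adjacency): J, B, C

Answer: J B C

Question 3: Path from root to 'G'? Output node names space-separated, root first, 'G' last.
Answer: H E C G

Derivation:
Walk down from root: H -> E -> C -> G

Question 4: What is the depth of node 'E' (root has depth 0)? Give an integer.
Path from root to E: H -> E
Depth = number of edges = 1

Answer: 1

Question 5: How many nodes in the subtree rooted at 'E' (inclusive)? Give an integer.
Answer: 6

Derivation:
Subtree rooted at E contains: A, B, C, E, G, J
Count = 6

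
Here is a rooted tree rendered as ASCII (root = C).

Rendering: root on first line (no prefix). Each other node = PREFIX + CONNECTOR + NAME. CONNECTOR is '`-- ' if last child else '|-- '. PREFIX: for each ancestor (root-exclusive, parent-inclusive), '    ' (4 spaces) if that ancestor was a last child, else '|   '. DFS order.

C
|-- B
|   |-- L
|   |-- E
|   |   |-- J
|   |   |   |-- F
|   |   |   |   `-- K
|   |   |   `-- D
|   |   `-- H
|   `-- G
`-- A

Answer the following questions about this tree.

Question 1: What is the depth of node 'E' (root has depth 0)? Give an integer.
Path from root to E: C -> B -> E
Depth = number of edges = 2

Answer: 2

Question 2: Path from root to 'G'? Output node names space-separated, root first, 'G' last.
Answer: C B G

Derivation:
Walk down from root: C -> B -> G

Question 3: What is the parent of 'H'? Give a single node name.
Scan adjacency: H appears as child of E

Answer: E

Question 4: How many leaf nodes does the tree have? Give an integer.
Leaves (nodes with no children): A, D, G, H, K, L

Answer: 6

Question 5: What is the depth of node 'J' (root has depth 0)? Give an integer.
Answer: 3

Derivation:
Path from root to J: C -> B -> E -> J
Depth = number of edges = 3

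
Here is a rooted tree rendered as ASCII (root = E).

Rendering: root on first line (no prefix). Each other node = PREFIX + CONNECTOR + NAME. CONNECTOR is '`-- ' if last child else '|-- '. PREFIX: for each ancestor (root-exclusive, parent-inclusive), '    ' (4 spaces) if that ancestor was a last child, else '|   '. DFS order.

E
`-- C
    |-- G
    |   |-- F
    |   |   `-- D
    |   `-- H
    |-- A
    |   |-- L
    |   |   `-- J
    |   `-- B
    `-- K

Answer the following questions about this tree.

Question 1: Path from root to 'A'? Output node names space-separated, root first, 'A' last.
Walk down from root: E -> C -> A

Answer: E C A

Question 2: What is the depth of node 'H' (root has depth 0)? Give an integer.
Path from root to H: E -> C -> G -> H
Depth = number of edges = 3

Answer: 3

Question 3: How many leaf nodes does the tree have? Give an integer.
Leaves (nodes with no children): B, D, H, J, K

Answer: 5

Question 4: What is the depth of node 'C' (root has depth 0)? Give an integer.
Path from root to C: E -> C
Depth = number of edges = 1

Answer: 1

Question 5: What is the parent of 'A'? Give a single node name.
Answer: C

Derivation:
Scan adjacency: A appears as child of C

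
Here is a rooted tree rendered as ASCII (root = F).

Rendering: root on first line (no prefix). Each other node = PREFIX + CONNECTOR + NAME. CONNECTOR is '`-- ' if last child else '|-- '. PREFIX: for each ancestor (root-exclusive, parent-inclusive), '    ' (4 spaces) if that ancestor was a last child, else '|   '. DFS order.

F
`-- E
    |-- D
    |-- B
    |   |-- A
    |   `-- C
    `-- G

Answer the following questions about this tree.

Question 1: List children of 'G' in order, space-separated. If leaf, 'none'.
Node G's children (from adjacency): (leaf)

Answer: none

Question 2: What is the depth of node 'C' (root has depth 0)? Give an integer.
Path from root to C: F -> E -> B -> C
Depth = number of edges = 3

Answer: 3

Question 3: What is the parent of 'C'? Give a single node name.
Scan adjacency: C appears as child of B

Answer: B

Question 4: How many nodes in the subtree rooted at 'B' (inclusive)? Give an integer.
Subtree rooted at B contains: A, B, C
Count = 3

Answer: 3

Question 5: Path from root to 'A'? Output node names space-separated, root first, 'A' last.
Answer: F E B A

Derivation:
Walk down from root: F -> E -> B -> A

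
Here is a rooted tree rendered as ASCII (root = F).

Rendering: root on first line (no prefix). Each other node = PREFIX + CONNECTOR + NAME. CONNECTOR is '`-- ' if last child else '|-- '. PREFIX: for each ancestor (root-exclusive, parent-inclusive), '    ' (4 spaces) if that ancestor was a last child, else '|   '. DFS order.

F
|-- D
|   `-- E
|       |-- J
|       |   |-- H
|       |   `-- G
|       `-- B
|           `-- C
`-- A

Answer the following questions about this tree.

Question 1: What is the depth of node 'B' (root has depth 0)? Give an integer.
Path from root to B: F -> D -> E -> B
Depth = number of edges = 3

Answer: 3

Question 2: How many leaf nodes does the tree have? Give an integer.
Answer: 4

Derivation:
Leaves (nodes with no children): A, C, G, H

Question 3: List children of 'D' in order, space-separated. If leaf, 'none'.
Answer: E

Derivation:
Node D's children (from adjacency): E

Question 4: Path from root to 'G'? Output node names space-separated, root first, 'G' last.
Walk down from root: F -> D -> E -> J -> G

Answer: F D E J G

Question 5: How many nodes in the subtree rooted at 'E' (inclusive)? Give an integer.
Subtree rooted at E contains: B, C, E, G, H, J
Count = 6

Answer: 6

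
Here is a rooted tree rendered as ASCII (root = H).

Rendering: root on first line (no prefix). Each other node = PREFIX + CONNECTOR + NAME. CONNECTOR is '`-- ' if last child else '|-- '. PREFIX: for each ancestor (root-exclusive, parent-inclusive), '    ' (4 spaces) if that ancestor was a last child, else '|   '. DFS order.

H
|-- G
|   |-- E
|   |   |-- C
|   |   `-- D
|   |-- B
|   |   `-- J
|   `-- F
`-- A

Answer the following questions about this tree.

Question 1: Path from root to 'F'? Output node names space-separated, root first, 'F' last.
Answer: H G F

Derivation:
Walk down from root: H -> G -> F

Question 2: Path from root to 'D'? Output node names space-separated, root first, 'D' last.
Walk down from root: H -> G -> E -> D

Answer: H G E D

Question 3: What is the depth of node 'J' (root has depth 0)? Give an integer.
Path from root to J: H -> G -> B -> J
Depth = number of edges = 3

Answer: 3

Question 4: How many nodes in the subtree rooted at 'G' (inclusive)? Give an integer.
Answer: 7

Derivation:
Subtree rooted at G contains: B, C, D, E, F, G, J
Count = 7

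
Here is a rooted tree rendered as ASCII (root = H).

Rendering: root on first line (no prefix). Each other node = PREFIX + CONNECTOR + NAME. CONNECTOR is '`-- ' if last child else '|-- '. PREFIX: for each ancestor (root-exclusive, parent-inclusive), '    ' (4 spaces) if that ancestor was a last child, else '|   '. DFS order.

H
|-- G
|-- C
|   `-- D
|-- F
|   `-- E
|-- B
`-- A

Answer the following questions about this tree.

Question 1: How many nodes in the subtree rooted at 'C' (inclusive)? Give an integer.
Answer: 2

Derivation:
Subtree rooted at C contains: C, D
Count = 2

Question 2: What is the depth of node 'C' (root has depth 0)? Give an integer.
Answer: 1

Derivation:
Path from root to C: H -> C
Depth = number of edges = 1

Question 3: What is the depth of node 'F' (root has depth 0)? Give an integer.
Path from root to F: H -> F
Depth = number of edges = 1

Answer: 1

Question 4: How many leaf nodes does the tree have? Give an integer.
Leaves (nodes with no children): A, B, D, E, G

Answer: 5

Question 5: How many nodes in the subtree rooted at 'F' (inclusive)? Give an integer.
Answer: 2

Derivation:
Subtree rooted at F contains: E, F
Count = 2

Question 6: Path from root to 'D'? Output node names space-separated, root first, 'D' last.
Walk down from root: H -> C -> D

Answer: H C D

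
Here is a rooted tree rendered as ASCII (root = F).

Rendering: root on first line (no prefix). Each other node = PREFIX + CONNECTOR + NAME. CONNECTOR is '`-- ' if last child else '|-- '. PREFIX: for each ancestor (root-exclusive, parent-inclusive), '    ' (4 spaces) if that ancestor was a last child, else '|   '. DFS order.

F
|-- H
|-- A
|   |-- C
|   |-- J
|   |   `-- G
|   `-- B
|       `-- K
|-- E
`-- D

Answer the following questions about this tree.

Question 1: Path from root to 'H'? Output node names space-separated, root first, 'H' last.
Answer: F H

Derivation:
Walk down from root: F -> H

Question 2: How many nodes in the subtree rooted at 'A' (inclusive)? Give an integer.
Answer: 6

Derivation:
Subtree rooted at A contains: A, B, C, G, J, K
Count = 6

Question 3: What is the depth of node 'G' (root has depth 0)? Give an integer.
Path from root to G: F -> A -> J -> G
Depth = number of edges = 3

Answer: 3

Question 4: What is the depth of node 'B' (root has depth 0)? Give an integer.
Path from root to B: F -> A -> B
Depth = number of edges = 2

Answer: 2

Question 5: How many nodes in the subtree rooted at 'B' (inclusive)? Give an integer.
Answer: 2

Derivation:
Subtree rooted at B contains: B, K
Count = 2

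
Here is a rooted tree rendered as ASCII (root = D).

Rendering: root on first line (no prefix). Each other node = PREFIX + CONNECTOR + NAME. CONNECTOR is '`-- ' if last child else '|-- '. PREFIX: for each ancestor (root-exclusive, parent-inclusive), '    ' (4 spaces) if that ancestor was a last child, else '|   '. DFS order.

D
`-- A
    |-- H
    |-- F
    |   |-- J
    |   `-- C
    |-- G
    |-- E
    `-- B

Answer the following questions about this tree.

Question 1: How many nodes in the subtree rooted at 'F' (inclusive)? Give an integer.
Subtree rooted at F contains: C, F, J
Count = 3

Answer: 3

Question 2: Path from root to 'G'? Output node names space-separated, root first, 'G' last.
Answer: D A G

Derivation:
Walk down from root: D -> A -> G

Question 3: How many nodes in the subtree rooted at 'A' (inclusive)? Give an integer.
Answer: 8

Derivation:
Subtree rooted at A contains: A, B, C, E, F, G, H, J
Count = 8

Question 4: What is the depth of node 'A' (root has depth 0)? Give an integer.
Answer: 1

Derivation:
Path from root to A: D -> A
Depth = number of edges = 1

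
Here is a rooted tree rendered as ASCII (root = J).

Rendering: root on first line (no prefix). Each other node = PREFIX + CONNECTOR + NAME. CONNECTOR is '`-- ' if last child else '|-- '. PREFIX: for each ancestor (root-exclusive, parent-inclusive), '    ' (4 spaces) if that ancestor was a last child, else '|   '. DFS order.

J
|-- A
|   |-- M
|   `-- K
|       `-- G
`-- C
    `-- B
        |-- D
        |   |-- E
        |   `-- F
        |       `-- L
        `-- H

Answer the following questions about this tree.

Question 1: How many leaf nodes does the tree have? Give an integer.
Leaves (nodes with no children): E, G, H, L, M

Answer: 5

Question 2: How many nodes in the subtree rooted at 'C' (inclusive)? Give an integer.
Answer: 7

Derivation:
Subtree rooted at C contains: B, C, D, E, F, H, L
Count = 7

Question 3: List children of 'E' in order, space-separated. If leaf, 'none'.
Node E's children (from adjacency): (leaf)

Answer: none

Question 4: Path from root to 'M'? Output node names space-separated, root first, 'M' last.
Answer: J A M

Derivation:
Walk down from root: J -> A -> M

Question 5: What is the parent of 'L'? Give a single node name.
Scan adjacency: L appears as child of F

Answer: F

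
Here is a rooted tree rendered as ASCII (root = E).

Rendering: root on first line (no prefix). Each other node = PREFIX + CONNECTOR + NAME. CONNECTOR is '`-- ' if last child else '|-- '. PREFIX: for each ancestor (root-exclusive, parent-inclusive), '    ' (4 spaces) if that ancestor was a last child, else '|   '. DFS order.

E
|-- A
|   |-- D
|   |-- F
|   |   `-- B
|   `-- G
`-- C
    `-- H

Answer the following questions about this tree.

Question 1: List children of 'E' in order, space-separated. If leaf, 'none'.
Answer: A C

Derivation:
Node E's children (from adjacency): A, C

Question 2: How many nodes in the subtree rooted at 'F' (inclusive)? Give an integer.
Answer: 2

Derivation:
Subtree rooted at F contains: B, F
Count = 2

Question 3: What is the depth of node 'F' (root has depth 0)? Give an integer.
Path from root to F: E -> A -> F
Depth = number of edges = 2

Answer: 2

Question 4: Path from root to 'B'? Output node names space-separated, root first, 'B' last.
Walk down from root: E -> A -> F -> B

Answer: E A F B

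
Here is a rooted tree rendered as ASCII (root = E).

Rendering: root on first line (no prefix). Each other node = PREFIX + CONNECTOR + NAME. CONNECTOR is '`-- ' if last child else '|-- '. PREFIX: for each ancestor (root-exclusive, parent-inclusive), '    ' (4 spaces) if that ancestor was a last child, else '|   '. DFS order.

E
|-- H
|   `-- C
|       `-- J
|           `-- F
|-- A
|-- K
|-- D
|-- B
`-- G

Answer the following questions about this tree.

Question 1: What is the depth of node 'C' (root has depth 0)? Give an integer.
Path from root to C: E -> H -> C
Depth = number of edges = 2

Answer: 2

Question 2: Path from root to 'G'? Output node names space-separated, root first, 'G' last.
Walk down from root: E -> G

Answer: E G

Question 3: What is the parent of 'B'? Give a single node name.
Answer: E

Derivation:
Scan adjacency: B appears as child of E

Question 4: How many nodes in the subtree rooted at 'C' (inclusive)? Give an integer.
Answer: 3

Derivation:
Subtree rooted at C contains: C, F, J
Count = 3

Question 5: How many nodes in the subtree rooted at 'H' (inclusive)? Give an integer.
Answer: 4

Derivation:
Subtree rooted at H contains: C, F, H, J
Count = 4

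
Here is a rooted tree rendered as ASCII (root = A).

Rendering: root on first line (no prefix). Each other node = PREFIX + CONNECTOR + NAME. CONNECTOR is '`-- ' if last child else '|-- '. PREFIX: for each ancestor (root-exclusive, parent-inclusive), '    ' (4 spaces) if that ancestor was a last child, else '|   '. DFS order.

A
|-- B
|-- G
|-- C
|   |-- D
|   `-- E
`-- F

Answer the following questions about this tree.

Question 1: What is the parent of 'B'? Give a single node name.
Answer: A

Derivation:
Scan adjacency: B appears as child of A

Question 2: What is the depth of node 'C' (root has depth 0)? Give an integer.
Path from root to C: A -> C
Depth = number of edges = 1

Answer: 1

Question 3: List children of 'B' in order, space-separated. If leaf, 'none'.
Node B's children (from adjacency): (leaf)

Answer: none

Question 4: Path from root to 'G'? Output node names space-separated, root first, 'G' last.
Answer: A G

Derivation:
Walk down from root: A -> G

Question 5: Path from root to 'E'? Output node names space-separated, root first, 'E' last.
Answer: A C E

Derivation:
Walk down from root: A -> C -> E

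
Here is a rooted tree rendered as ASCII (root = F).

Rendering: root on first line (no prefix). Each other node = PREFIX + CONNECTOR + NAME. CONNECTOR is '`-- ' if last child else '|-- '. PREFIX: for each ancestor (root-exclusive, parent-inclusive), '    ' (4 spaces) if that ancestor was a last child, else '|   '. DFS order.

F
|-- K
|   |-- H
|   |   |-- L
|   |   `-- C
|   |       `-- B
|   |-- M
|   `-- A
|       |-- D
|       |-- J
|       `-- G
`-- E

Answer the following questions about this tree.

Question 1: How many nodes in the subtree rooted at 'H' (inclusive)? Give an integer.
Subtree rooted at H contains: B, C, H, L
Count = 4

Answer: 4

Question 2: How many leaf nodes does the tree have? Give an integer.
Answer: 7

Derivation:
Leaves (nodes with no children): B, D, E, G, J, L, M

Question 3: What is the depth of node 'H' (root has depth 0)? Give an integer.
Answer: 2

Derivation:
Path from root to H: F -> K -> H
Depth = number of edges = 2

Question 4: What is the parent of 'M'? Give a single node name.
Scan adjacency: M appears as child of K

Answer: K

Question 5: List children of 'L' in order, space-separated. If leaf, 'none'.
Node L's children (from adjacency): (leaf)

Answer: none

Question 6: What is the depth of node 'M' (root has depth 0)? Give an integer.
Answer: 2

Derivation:
Path from root to M: F -> K -> M
Depth = number of edges = 2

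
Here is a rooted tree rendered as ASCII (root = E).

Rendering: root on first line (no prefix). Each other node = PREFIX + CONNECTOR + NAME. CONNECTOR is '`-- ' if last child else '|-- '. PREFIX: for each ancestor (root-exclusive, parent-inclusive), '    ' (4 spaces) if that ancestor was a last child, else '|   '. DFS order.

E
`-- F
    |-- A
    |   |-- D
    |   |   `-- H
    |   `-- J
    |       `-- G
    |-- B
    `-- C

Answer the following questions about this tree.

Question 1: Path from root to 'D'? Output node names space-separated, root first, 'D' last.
Walk down from root: E -> F -> A -> D

Answer: E F A D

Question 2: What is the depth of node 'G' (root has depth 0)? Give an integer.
Path from root to G: E -> F -> A -> J -> G
Depth = number of edges = 4

Answer: 4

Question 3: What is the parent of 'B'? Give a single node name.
Scan adjacency: B appears as child of F

Answer: F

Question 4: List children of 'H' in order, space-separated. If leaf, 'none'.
Node H's children (from adjacency): (leaf)

Answer: none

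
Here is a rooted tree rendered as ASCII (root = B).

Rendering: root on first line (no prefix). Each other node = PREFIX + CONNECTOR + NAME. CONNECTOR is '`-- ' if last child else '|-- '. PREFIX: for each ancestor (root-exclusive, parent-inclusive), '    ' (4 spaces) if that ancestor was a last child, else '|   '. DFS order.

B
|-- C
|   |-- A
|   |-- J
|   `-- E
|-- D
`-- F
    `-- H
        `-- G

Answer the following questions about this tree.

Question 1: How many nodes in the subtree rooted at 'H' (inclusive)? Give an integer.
Answer: 2

Derivation:
Subtree rooted at H contains: G, H
Count = 2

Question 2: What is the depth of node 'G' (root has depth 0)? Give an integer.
Answer: 3

Derivation:
Path from root to G: B -> F -> H -> G
Depth = number of edges = 3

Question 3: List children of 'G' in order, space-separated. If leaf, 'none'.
Answer: none

Derivation:
Node G's children (from adjacency): (leaf)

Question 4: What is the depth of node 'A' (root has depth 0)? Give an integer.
Path from root to A: B -> C -> A
Depth = number of edges = 2

Answer: 2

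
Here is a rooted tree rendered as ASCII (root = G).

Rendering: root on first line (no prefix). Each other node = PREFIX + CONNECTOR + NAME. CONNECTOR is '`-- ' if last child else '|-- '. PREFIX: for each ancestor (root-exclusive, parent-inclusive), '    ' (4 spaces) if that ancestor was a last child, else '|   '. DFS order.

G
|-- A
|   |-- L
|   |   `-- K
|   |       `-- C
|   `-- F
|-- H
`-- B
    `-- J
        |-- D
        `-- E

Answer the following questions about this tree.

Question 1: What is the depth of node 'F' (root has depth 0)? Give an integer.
Path from root to F: G -> A -> F
Depth = number of edges = 2

Answer: 2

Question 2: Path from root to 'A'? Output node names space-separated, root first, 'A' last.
Answer: G A

Derivation:
Walk down from root: G -> A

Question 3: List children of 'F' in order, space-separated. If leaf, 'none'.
Answer: none

Derivation:
Node F's children (from adjacency): (leaf)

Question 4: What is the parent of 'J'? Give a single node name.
Scan adjacency: J appears as child of B

Answer: B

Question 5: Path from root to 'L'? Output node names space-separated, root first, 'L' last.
Answer: G A L

Derivation:
Walk down from root: G -> A -> L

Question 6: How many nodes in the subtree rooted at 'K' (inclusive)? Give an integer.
Subtree rooted at K contains: C, K
Count = 2

Answer: 2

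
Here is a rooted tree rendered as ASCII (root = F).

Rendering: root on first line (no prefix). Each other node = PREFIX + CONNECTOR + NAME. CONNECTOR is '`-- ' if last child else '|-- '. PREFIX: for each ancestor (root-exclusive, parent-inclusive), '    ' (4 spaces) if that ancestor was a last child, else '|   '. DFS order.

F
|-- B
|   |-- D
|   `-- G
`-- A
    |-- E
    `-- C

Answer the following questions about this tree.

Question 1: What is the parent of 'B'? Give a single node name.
Answer: F

Derivation:
Scan adjacency: B appears as child of F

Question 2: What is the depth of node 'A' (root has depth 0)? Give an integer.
Path from root to A: F -> A
Depth = number of edges = 1

Answer: 1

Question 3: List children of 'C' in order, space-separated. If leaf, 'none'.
Answer: none

Derivation:
Node C's children (from adjacency): (leaf)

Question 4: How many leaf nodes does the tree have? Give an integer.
Leaves (nodes with no children): C, D, E, G

Answer: 4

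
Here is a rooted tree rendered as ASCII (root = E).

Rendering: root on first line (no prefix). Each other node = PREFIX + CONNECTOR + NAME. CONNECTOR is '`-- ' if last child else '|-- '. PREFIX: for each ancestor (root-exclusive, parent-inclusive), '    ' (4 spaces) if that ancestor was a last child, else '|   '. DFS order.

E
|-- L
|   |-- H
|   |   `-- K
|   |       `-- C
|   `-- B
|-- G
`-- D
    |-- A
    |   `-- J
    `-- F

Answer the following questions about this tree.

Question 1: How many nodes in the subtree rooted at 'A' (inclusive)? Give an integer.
Subtree rooted at A contains: A, J
Count = 2

Answer: 2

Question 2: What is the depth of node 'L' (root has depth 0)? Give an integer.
Path from root to L: E -> L
Depth = number of edges = 1

Answer: 1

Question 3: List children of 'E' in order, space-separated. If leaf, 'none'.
Node E's children (from adjacency): L, G, D

Answer: L G D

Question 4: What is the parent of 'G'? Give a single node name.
Answer: E

Derivation:
Scan adjacency: G appears as child of E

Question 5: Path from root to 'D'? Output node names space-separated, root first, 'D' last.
Answer: E D

Derivation:
Walk down from root: E -> D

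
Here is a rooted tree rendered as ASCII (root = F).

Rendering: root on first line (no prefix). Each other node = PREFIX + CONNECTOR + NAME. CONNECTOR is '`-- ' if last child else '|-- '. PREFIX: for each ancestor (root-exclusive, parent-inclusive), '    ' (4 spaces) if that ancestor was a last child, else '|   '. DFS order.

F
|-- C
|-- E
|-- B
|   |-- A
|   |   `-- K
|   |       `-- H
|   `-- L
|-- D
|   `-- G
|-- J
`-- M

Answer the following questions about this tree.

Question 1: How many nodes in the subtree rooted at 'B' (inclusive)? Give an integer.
Answer: 5

Derivation:
Subtree rooted at B contains: A, B, H, K, L
Count = 5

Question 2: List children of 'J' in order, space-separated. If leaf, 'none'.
Answer: none

Derivation:
Node J's children (from adjacency): (leaf)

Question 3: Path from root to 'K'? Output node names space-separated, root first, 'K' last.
Walk down from root: F -> B -> A -> K

Answer: F B A K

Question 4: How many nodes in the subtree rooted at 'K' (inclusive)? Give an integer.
Answer: 2

Derivation:
Subtree rooted at K contains: H, K
Count = 2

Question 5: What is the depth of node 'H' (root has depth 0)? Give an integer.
Answer: 4

Derivation:
Path from root to H: F -> B -> A -> K -> H
Depth = number of edges = 4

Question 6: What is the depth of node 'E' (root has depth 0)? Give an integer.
Answer: 1

Derivation:
Path from root to E: F -> E
Depth = number of edges = 1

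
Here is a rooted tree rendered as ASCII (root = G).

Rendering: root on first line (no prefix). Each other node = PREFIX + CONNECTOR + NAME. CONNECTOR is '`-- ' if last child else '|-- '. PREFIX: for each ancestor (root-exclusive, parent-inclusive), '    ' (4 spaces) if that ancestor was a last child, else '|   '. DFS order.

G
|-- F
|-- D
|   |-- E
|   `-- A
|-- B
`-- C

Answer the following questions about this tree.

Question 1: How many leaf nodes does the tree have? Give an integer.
Leaves (nodes with no children): A, B, C, E, F

Answer: 5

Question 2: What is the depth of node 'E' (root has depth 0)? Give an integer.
Answer: 2

Derivation:
Path from root to E: G -> D -> E
Depth = number of edges = 2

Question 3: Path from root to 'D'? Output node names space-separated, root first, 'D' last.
Walk down from root: G -> D

Answer: G D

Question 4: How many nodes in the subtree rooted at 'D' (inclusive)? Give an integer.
Answer: 3

Derivation:
Subtree rooted at D contains: A, D, E
Count = 3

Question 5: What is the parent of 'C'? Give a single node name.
Scan adjacency: C appears as child of G

Answer: G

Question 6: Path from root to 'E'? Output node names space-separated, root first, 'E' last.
Walk down from root: G -> D -> E

Answer: G D E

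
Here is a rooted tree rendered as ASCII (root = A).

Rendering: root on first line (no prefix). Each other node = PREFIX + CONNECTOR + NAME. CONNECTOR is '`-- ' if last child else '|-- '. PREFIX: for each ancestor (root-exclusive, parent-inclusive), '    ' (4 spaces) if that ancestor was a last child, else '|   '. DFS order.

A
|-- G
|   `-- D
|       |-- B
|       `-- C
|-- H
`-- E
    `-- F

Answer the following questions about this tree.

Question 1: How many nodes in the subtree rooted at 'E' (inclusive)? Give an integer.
Answer: 2

Derivation:
Subtree rooted at E contains: E, F
Count = 2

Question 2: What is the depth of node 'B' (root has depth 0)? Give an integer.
Answer: 3

Derivation:
Path from root to B: A -> G -> D -> B
Depth = number of edges = 3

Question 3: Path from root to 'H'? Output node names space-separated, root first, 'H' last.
Walk down from root: A -> H

Answer: A H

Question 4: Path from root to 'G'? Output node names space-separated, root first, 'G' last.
Walk down from root: A -> G

Answer: A G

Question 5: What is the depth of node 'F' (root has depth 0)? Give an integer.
Answer: 2

Derivation:
Path from root to F: A -> E -> F
Depth = number of edges = 2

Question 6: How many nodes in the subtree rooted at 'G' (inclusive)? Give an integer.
Subtree rooted at G contains: B, C, D, G
Count = 4

Answer: 4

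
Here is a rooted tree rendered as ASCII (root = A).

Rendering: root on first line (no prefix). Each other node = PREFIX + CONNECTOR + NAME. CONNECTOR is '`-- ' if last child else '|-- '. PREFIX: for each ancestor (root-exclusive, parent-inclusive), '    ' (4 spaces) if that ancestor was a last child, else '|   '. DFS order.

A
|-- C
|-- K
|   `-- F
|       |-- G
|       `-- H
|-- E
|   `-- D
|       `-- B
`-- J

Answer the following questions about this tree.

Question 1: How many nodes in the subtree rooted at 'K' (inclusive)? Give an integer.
Subtree rooted at K contains: F, G, H, K
Count = 4

Answer: 4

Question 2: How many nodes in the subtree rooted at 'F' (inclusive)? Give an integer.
Subtree rooted at F contains: F, G, H
Count = 3

Answer: 3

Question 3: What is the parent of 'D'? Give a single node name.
Scan adjacency: D appears as child of E

Answer: E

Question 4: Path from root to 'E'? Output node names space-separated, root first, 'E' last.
Answer: A E

Derivation:
Walk down from root: A -> E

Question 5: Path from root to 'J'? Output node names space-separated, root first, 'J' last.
Answer: A J

Derivation:
Walk down from root: A -> J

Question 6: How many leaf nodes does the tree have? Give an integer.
Leaves (nodes with no children): B, C, G, H, J

Answer: 5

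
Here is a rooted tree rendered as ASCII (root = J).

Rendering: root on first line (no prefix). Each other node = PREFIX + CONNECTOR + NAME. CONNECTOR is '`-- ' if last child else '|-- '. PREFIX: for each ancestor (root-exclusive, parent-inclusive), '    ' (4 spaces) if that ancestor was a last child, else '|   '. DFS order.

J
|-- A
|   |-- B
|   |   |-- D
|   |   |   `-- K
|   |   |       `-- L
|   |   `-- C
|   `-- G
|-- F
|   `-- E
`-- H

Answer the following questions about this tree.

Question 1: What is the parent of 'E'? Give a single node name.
Answer: F

Derivation:
Scan adjacency: E appears as child of F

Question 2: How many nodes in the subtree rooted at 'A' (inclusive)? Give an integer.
Subtree rooted at A contains: A, B, C, D, G, K, L
Count = 7

Answer: 7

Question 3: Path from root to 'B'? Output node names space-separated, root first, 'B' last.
Answer: J A B

Derivation:
Walk down from root: J -> A -> B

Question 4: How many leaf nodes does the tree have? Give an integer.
Leaves (nodes with no children): C, E, G, H, L

Answer: 5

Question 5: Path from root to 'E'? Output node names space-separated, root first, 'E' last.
Walk down from root: J -> F -> E

Answer: J F E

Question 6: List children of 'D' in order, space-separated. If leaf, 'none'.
Answer: K

Derivation:
Node D's children (from adjacency): K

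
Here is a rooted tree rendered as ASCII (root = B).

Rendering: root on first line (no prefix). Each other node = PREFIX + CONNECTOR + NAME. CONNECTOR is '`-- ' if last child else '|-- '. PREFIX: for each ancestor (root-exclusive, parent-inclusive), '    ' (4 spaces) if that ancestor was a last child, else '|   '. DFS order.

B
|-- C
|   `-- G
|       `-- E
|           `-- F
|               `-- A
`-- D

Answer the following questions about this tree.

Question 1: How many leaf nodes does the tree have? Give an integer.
Leaves (nodes with no children): A, D

Answer: 2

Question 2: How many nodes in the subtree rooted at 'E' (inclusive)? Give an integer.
Answer: 3

Derivation:
Subtree rooted at E contains: A, E, F
Count = 3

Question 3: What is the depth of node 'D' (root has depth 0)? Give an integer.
Answer: 1

Derivation:
Path from root to D: B -> D
Depth = number of edges = 1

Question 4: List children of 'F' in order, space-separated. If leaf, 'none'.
Node F's children (from adjacency): A

Answer: A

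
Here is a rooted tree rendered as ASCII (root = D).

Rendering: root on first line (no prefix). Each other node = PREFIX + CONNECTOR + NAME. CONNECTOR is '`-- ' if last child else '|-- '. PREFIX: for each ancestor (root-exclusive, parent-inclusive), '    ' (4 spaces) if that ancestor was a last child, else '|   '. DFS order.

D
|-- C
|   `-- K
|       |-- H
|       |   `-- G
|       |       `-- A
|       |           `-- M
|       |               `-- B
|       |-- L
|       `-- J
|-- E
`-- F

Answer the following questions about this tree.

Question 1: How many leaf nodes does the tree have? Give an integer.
Leaves (nodes with no children): B, E, F, J, L

Answer: 5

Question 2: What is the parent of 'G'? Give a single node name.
Scan adjacency: G appears as child of H

Answer: H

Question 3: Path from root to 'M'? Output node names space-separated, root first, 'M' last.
Answer: D C K H G A M

Derivation:
Walk down from root: D -> C -> K -> H -> G -> A -> M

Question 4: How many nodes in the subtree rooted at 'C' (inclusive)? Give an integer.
Subtree rooted at C contains: A, B, C, G, H, J, K, L, M
Count = 9

Answer: 9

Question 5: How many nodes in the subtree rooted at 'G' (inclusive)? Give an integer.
Answer: 4

Derivation:
Subtree rooted at G contains: A, B, G, M
Count = 4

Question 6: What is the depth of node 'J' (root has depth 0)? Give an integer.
Path from root to J: D -> C -> K -> J
Depth = number of edges = 3

Answer: 3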